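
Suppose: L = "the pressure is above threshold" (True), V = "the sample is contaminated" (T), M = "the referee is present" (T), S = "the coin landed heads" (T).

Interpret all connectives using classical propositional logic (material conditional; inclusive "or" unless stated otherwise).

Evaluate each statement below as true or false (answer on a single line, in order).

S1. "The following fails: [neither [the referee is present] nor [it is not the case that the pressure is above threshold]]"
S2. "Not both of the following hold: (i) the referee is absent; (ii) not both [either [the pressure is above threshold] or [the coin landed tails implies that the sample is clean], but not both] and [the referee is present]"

S1: In symbols: ~(M nor ~L)

~L = ~T = F
M nor ~L = T nor F = F
~(M nor ~L) = ~F = T
Hence S1 is true.

S2: Parsed as ~M nand ((L xor (~S -> ~V)) nand M)

~M = ~T = F
~S = ~T = F
~V = ~T = F
~S -> ~V = F -> F = T
L xor (~S -> ~V) = T xor T = F
(L xor (~S -> ~V)) nand M = F nand T = T
~M nand ((L xor (~S -> ~V)) nand M) = F nand T = T
So S2 is true.

S1 T, S2 T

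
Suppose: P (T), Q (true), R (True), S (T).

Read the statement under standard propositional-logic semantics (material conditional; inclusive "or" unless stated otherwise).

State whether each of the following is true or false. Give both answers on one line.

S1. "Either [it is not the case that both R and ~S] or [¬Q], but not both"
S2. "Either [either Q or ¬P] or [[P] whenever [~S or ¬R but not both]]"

S1 True; S2 True

S1: In symbols: (R nand ~S) xor ~Q

~S = ~T = F
R nand ~S = T nand F = T
~Q = ~T = F
(R nand ~S) xor ~Q = T xor F = T
So S1 is true.

S2: In symbols: (Q | ~P) | ((~S xor ~R) -> P)

~P = ~T = F
Q | ~P = T | F = T
~S = ~T = F
~R = ~T = F
~S xor ~R = F xor F = F
(~S xor ~R) -> P = F -> T = T
(Q | ~P) | ((~S xor ~R) -> P) = T | T = T
Hence S2 is true.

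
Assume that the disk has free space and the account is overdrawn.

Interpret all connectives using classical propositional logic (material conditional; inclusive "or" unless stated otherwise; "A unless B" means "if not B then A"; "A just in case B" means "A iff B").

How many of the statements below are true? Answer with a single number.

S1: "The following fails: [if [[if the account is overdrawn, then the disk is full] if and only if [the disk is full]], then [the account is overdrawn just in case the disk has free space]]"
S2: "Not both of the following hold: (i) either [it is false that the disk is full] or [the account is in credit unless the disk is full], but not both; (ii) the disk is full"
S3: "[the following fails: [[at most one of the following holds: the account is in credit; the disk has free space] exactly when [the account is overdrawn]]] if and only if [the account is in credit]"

2

Let N = "the account is overdrawn" (T), K = "the disk is full" (F).

S1: Parsed as ¬(((N → K) ↔ K) → (N ↔ ¬K))

N → K = T → F = F
(N → K) ↔ K = F ↔ F = T
¬K = ¬F = T
N ↔ ¬K = T ↔ T = T
((N → K) ↔ K) → (N ↔ ¬K) = T → T = T
¬(((N → K) ↔ K) → (N ↔ ¬K)) = ¬T = F
Hence S1 is false.

S2: Parsed as (¬K ⊕ (¬N ∨ K)) ↑ K

¬K = ¬F = T
¬N = ¬T = F
¬N ∨ K = F ∨ F = F
¬K ⊕ (¬N ∨ K) = T ⊕ F = T
(¬K ⊕ (¬N ∨ K)) ↑ K = T ↑ F = T
So S2 is true.

S3: This is ¬((¬N ↑ ¬K) ↔ N) ↔ ¬N.

¬N = ¬T = F
¬K = ¬F = T
¬N ↑ ¬K = F ↑ T = T
(¬N ↑ ¬K) ↔ N = T ↔ T = T
¬((¬N ↑ ¬K) ↔ N) = ¬T = F
¬N = ¬T = F
¬((¬N ↑ ¬K) ↔ N) ↔ ¬N = F ↔ F = T
Thus S3 is true.

Count: 2.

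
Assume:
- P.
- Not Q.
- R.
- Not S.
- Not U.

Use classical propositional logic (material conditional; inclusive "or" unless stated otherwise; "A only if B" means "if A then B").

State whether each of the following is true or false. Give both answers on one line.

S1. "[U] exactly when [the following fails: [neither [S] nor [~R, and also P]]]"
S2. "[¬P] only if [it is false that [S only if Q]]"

S1: Formalization: U <-> ~(S nor (~R & P))

~R = ~T = F
~R & P = F & T = F
S nor (~R & P) = F nor F = T
~(S nor (~R & P)) = ~T = F
U <-> ~(S nor (~R & P)) = F <-> F = T
So S1 is true.

S2: In symbols: ~P -> ~(S -> Q)

~P = ~T = F
S -> Q = F -> F = T
~(S -> Q) = ~T = F
~P -> ~(S -> Q) = F -> F = T
Hence S2 is true.

S1 true / S2 true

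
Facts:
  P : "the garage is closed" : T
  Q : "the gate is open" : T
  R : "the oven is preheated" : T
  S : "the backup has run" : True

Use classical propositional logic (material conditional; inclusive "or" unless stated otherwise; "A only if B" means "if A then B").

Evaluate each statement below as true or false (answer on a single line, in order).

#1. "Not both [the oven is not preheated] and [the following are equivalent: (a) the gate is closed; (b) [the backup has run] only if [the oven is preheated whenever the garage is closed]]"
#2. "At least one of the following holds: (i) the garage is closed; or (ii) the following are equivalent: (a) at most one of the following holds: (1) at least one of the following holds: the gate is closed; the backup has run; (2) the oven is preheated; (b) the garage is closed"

#1: This is ~R nand (~Q <-> (S -> (P -> R))).

~R = ~T = F
~Q = ~T = F
P -> R = T -> T = T
S -> (P -> R) = T -> T = T
~Q <-> (S -> (P -> R)) = F <-> T = F
~R nand (~Q <-> (S -> (P -> R))) = F nand F = T
Hence #1 is true.

#2: In symbols: P | (((~Q | S) nand R) <-> P)

~Q = ~T = F
~Q | S = F | T = T
(~Q | S) nand R = T nand T = F
((~Q | S) nand R) <-> P = F <-> T = F
P | (((~Q | S) nand R) <-> P) = T | F = T
So #2 is true.

#1 True; #2 True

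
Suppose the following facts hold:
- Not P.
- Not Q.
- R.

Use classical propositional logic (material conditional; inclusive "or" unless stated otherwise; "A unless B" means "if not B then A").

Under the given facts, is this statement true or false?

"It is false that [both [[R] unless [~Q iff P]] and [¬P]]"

false

In symbols: not ((R or (not Q iff P)) and not P)

not Q = not False = True
not Q iff P = True iff False = False
R or (not Q iff P) = True or False = True
not P = not False = True
(R or (not Q iff P)) and not P = True and True = True
not ((R or (not Q iff P)) and not P) = not True = False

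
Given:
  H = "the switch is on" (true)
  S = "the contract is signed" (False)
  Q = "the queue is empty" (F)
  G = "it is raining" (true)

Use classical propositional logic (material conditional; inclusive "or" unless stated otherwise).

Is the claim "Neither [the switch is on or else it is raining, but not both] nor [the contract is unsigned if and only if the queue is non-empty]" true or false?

false

Parsed as (H xor G) nor (~S <-> ~Q)

H xor G = T xor T = F
~S = ~F = T
~Q = ~F = T
~S <-> ~Q = T <-> T = T
(H xor G) nor (~S <-> ~Q) = F nor T = F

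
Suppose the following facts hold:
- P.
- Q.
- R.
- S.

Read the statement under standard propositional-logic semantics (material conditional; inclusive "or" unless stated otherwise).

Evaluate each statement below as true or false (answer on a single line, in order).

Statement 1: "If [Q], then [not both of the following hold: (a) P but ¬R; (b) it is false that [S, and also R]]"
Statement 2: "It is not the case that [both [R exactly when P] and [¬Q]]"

Statement 1: This is Q -> ((P and not R) nand not (S and R)).

not R = not True = False
P and not R = True and False = False
S and R = True and True = True
not (S and R) = not True = False
(P and not R) nand not (S and R) = False nand False = True
Q -> ((P and not R) nand not (S and R)) = True -> True = True
Thus Statement 1 is true.

Statement 2: Formalization: not ((R iff P) and not Q)

R iff P = True iff True = True
not Q = not True = False
(R iff P) and not Q = True and False = False
not ((R iff P) and not Q) = not False = True
Hence Statement 2 is true.

Statement 1 T / Statement 2 T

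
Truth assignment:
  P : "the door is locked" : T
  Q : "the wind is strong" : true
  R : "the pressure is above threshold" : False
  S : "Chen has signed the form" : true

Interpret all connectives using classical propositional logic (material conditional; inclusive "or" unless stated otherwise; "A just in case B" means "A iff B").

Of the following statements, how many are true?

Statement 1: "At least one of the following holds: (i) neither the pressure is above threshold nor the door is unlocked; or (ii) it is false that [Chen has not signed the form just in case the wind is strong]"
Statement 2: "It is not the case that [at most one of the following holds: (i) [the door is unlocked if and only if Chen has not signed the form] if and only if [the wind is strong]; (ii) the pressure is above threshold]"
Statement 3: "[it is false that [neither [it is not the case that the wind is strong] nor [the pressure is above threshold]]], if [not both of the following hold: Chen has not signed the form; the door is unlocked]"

Statement 1: Formalization: (R nor not P) or not (not S iff Q)

not P = not True = False
R nor not P = False nor False = True
not S = not True = False
not S iff Q = False iff True = False
not (not S iff Q) = not False = True
(R nor not P) or not (not S iff Q) = True or True = True
Thus Statement 1 is true.

Statement 2: Formalization: not (((not P iff not S) iff Q) nand R)

not P = not True = False
not S = not True = False
not P iff not S = False iff False = True
(not P iff not S) iff Q = True iff True = True
((not P iff not S) iff Q) nand R = True nand False = True
not (((not P iff not S) iff Q) nand R) = not True = False
So Statement 2 is false.

Statement 3: This is (not S nand not P) -> not (not Q nor R).

not S = not True = False
not P = not True = False
not S nand not P = False nand False = True
not Q = not True = False
not Q nor R = False nor False = True
not (not Q nor R) = not True = False
(not S nand not P) -> not (not Q nor R) = True -> False = False
So Statement 3 is false.

1 of the 3 statements is true (Statement 1).

1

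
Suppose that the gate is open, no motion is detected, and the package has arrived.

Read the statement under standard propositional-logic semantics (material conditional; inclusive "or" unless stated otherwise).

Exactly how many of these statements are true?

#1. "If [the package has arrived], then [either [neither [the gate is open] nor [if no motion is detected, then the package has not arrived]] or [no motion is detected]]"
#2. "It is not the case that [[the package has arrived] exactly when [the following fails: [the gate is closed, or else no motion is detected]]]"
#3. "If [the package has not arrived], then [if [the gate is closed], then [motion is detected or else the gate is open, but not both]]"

Let R = "the package has arrived" (T), P = "the gate is open" (T), Q = "motion is detected" (F).

#1: Parsed as R → ((P ↓ (¬Q → ¬R)) ∨ ¬Q)

¬Q = ¬F = T
¬R = ¬T = F
¬Q → ¬R = T → F = F
P ↓ (¬Q → ¬R) = T ↓ F = F
¬Q = ¬F = T
(P ↓ (¬Q → ¬R)) ∨ ¬Q = F ∨ T = T
R → ((P ↓ (¬Q → ¬R)) ∨ ¬Q) = T → T = T
Hence #1 is true.

#2: In symbols: ¬(R ↔ ¬(¬P ∨ ¬Q))

¬P = ¬T = F
¬Q = ¬F = T
¬P ∨ ¬Q = F ∨ T = T
¬(¬P ∨ ¬Q) = ¬T = F
R ↔ ¬(¬P ∨ ¬Q) = T ↔ F = F
¬(R ↔ ¬(¬P ∨ ¬Q)) = ¬F = T
Thus #2 is true.

#3: Parsed as ¬R → (¬P → (Q ⊕ P))

¬R = ¬T = F
¬P = ¬T = F
Q ⊕ P = F ⊕ T = T
¬P → (Q ⊕ P) = F → T = T
¬R → (¬P → (Q ⊕ P)) = F → T = T
So #3 is true.

3 of the 3 statements are true (#1, #2, #3).

3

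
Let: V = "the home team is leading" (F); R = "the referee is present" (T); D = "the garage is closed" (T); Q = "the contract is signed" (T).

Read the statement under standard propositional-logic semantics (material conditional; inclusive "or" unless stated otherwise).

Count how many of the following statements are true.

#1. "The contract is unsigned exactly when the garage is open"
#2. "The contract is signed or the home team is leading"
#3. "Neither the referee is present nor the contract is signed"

2

#1: Parsed as not Q iff not D

not Q = not True = False
not D = not True = False
not Q iff not D = False iff False = True
Thus #1 is true.

#2: This is Q or V.

Q or V = True or False = True
Hence #2 is true.

#3: Parsed as R nor Q

R nor Q = True nor True = False
So #3 is false.

2 of the 3 statements are true (#1, #2).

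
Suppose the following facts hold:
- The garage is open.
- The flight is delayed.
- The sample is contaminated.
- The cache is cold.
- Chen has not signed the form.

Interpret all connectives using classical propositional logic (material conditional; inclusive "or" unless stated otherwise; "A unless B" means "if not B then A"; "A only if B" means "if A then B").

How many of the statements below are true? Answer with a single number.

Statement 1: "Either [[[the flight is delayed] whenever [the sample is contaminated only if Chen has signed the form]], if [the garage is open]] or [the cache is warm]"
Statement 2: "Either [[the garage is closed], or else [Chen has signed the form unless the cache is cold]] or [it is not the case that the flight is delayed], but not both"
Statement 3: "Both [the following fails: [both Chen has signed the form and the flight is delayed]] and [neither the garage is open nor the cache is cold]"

2

Let R = "the garage is closed" (F), H = "the sample is contaminated" (T), S = "Chen has signed the form" (F), W = "the flight is delayed" (T), P = "the cache is warm" (F).

Statement 1: Formalization: (¬R → ((H → S) → W)) ∨ P

¬R = ¬F = T
H → S = T → F = F
(H → S) → W = F → T = T
¬R → ((H → S) → W) = T → T = T
(¬R → ((H → S) → W)) ∨ P = T ∨ F = T
Hence Statement 1 is true.

Statement 2: Parsed as (R ∨ (S ∨ ¬P)) ⊕ ¬W

¬P = ¬F = T
S ∨ ¬P = F ∨ T = T
R ∨ (S ∨ ¬P) = F ∨ T = T
¬W = ¬T = F
(R ∨ (S ∨ ¬P)) ⊕ ¬W = T ⊕ F = T
So Statement 2 is true.

Statement 3: This is ¬(S ∧ W) ∧ (¬R ↓ ¬P).

S ∧ W = F ∧ T = F
¬(S ∧ W) = ¬F = T
¬R = ¬F = T
¬P = ¬F = T
¬R ↓ ¬P = T ↓ T = F
¬(S ∧ W) ∧ (¬R ↓ ¬P) = T ∧ F = F
So Statement 3 is false.

Count: 2.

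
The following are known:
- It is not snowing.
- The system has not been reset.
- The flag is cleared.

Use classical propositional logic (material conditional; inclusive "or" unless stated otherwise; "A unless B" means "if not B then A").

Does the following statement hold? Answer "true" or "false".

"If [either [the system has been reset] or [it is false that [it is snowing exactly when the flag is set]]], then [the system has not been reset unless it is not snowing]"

Let P = "the system has been reset" (F), L = "it is snowing" (F), Q = "the flag is set" (F).
Formalization: (P | ~(L <-> Q)) -> (~P | ~L)

L <-> Q = F <-> F = T
~(L <-> Q) = ~T = F
P | ~(L <-> Q) = F | F = F
~P = ~F = T
~L = ~F = T
~P | ~L = T | T = T
(P | ~(L <-> Q)) -> (~P | ~L) = F -> T = T

The statement is true.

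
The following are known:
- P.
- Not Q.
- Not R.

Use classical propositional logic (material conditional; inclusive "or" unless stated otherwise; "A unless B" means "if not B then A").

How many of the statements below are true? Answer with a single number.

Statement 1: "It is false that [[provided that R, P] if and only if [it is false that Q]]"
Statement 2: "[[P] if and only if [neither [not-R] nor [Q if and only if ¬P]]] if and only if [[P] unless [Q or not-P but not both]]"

Statement 1: In symbols: ¬((R → P) ↔ ¬Q)

R → P = F → T = T
¬Q = ¬F = T
(R → P) ↔ ¬Q = T ↔ T = T
¬((R → P) ↔ ¬Q) = ¬T = F
So Statement 1 is false.

Statement 2: Parsed as (P ↔ (¬R ↓ (Q ↔ ¬P))) ↔ (P ∨ (Q ⊕ ¬P))

¬R = ¬F = T
¬P = ¬T = F
Q ↔ ¬P = F ↔ F = T
¬R ↓ (Q ↔ ¬P) = T ↓ T = F
P ↔ (¬R ↓ (Q ↔ ¬P)) = T ↔ F = F
¬P = ¬T = F
Q ⊕ ¬P = F ⊕ F = F
P ∨ (Q ⊕ ¬P) = T ∨ F = T
(P ↔ (¬R ↓ (Q ↔ ¬P))) ↔ (P ∨ (Q ⊕ ¬P)) = F ↔ T = F
Hence Statement 2 is false.

Count: 0.

0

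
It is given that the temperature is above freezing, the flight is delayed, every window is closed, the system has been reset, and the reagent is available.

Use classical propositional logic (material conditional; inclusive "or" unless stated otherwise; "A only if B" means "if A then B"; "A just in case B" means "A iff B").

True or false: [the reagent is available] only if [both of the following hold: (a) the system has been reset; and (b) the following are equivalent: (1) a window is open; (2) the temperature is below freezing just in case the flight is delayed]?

Let K = "the reagent is available" (True), Q = "the system has been reset" (True), R = "a window is open" (False), W = "the temperature is below freezing" (False), S = "the flight is delayed" (True).
Formalization: K -> (Q and (R iff (W iff S)))

W iff S = False iff True = False
R iff (W iff S) = False iff False = True
Q and (R iff (W iff S)) = True and True = True
K -> (Q and (R iff (W iff S))) = True -> True = True

True.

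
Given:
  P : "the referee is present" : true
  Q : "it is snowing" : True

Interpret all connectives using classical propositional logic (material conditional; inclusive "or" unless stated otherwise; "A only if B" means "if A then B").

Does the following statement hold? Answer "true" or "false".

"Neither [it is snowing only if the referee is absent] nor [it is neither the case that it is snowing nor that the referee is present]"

True

Formalization: (Q -> not P) nor (Q nor P)

not P = not True = False
Q -> not P = True -> False = False
Q nor P = True nor True = False
(Q -> not P) nor (Q nor P) = False nor False = True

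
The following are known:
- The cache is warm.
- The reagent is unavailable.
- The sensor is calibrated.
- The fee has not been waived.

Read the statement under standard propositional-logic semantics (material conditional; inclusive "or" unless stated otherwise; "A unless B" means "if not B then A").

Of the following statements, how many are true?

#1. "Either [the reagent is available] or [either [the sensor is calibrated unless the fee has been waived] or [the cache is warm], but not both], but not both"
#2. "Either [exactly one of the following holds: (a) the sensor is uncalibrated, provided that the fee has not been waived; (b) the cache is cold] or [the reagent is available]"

0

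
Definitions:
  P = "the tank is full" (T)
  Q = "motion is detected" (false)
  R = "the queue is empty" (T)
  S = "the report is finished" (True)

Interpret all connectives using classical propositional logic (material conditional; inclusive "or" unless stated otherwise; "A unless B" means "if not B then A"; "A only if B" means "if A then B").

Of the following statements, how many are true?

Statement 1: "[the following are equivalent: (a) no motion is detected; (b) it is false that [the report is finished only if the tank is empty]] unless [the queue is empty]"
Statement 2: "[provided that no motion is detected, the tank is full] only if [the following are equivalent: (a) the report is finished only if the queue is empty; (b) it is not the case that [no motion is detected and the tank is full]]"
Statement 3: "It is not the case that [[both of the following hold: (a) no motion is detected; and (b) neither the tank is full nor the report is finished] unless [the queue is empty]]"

1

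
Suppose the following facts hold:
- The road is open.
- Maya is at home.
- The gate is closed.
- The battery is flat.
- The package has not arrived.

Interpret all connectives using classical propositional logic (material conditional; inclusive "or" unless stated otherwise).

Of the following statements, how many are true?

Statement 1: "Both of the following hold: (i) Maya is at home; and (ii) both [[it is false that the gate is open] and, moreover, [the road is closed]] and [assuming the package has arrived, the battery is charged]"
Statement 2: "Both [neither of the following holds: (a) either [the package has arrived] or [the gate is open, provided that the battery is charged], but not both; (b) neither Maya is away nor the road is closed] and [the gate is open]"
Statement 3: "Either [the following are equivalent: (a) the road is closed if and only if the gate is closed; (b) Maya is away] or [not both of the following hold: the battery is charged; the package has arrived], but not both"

0

Let Q = "Maya is at home" (T), R = "the gate is open" (F), P = "the road is closed" (F), U = "the package has arrived" (F), S = "the battery is charged" (F).

Statement 1: In symbols: Q ∧ ((¬R ∧ P) ∧ (U → S))

¬R = ¬F = T
¬R ∧ P = T ∧ F = F
U → S = F → F = T
(¬R ∧ P) ∧ (U → S) = F ∧ T = F
Q ∧ ((¬R ∧ P) ∧ (U → S)) = T ∧ F = F
Thus Statement 1 is false.

Statement 2: In symbols: ((U ⊕ (S → R)) ↓ (¬Q ↓ P)) ∧ R

S → R = F → F = T
U ⊕ (S → R) = F ⊕ T = T
¬Q = ¬T = F
¬Q ↓ P = F ↓ F = T
(U ⊕ (S → R)) ↓ (¬Q ↓ P) = T ↓ T = F
((U ⊕ (S → R)) ↓ (¬Q ↓ P)) ∧ R = F ∧ F = F
So Statement 2 is false.

Statement 3: Parsed as ((P ↔ ¬R) ↔ ¬Q) ⊕ (S ↑ U)

¬R = ¬F = T
P ↔ ¬R = F ↔ T = F
¬Q = ¬T = F
(P ↔ ¬R) ↔ ¬Q = F ↔ F = T
S ↑ U = F ↑ F = T
((P ↔ ¬R) ↔ ¬Q) ⊕ (S ↑ U) = T ⊕ T = F
Hence Statement 3 is false.

True statements: 0 (none).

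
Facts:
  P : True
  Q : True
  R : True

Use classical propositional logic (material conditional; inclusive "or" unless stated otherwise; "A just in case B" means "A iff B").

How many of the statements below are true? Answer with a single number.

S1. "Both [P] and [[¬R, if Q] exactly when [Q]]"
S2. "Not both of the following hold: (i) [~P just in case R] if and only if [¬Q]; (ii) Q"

S1: In symbols: P & ((Q -> ~R) <-> Q)

~R = ~T = F
Q -> ~R = T -> F = F
(Q -> ~R) <-> Q = F <-> T = F
P & ((Q -> ~R) <-> Q) = T & F = F
So S1 is false.

S2: In symbols: ((~P <-> R) <-> ~Q) nand Q

~P = ~T = F
~P <-> R = F <-> T = F
~Q = ~T = F
(~P <-> R) <-> ~Q = F <-> F = T
((~P <-> R) <-> ~Q) nand Q = T nand T = F
Hence S2 is false.

Count: 0.

0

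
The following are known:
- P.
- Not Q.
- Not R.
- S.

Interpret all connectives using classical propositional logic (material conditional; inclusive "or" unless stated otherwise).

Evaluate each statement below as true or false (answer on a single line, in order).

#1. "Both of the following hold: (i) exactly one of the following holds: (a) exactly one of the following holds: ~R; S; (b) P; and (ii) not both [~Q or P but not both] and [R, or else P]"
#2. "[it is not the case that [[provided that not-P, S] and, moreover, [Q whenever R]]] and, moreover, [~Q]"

#1 True, #2 False

#1: In symbols: ((not R xor S) xor P) and ((not Q xor P) nand (R or P))

not R = not False = True
not R xor S = True xor True = False
(not R xor S) xor P = False xor True = True
not Q = not False = True
not Q xor P = True xor True = False
R or P = False or True = True
(not Q xor P) nand (R or P) = False nand True = True
((not R xor S) xor P) and ((not Q xor P) nand (R or P)) = True and True = True
So #1 is true.

#2: Formalization: not ((not P -> S) and (R -> Q)) and not Q

not P = not True = False
not P -> S = False -> True = True
R -> Q = False -> False = True
(not P -> S) and (R -> Q) = True and True = True
not ((not P -> S) and (R -> Q)) = not True = False
not Q = not False = True
not ((not P -> S) and (R -> Q)) and not Q = False and True = False
So #2 is false.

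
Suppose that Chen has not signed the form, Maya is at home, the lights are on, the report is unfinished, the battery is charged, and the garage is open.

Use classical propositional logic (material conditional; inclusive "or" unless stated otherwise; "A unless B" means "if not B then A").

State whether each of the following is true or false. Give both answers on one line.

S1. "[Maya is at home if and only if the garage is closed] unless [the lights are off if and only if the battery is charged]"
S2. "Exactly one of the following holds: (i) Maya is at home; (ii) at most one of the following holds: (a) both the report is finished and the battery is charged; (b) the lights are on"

S1 F, S2 F

Let N = "Maya is at home" (T), D = "the garage is closed" (F), Q = "the lights are on" (T), W = "the battery is charged" (T), M = "the report is finished" (F).

S1: Formalization: (N <-> D) | (~Q <-> W)

N <-> D = T <-> F = F
~Q = ~T = F
~Q <-> W = F <-> T = F
(N <-> D) | (~Q <-> W) = F | F = F
So S1 is false.

S2: Formalization: N xor ((M & W) nand Q)

M & W = F & T = F
(M & W) nand Q = F nand T = T
N xor ((M & W) nand Q) = T xor T = F
Hence S2 is false.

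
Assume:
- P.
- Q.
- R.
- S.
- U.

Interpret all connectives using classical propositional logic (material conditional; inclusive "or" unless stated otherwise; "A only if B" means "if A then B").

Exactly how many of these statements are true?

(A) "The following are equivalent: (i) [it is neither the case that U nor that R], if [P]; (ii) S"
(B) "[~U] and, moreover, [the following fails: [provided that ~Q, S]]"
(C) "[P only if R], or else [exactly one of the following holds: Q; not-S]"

1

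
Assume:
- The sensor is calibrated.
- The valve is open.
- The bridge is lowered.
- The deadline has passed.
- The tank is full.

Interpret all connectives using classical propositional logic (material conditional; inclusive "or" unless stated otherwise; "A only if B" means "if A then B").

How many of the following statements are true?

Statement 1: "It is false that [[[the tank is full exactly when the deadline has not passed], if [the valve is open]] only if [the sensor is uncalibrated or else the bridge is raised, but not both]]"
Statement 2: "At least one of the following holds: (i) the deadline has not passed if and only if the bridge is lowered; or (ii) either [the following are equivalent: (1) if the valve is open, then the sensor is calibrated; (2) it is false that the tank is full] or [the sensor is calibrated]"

Let Q = "the valve is open" (T), U = "the tank is full" (T), S = "the deadline has passed" (T), P = "the sensor is calibrated" (T), R = "the bridge is raised" (F).

Statement 1: In symbols: ¬((Q → (U ↔ ¬S)) → (¬P ⊕ R))

¬S = ¬T = F
U ↔ ¬S = T ↔ F = F
Q → (U ↔ ¬S) = T → F = F
¬P = ¬T = F
¬P ⊕ R = F ⊕ F = F
(Q → (U ↔ ¬S)) → (¬P ⊕ R) = F → F = T
¬((Q → (U ↔ ¬S)) → (¬P ⊕ R)) = ¬T = F
Thus Statement 1 is false.

Statement 2: Formalization: (¬S ↔ ¬R) ∨ (((Q → P) ↔ ¬U) ∨ P)

¬S = ¬T = F
¬R = ¬F = T
¬S ↔ ¬R = F ↔ T = F
Q → P = T → T = T
¬U = ¬T = F
(Q → P) ↔ ¬U = T ↔ F = F
((Q → P) ↔ ¬U) ∨ P = F ∨ T = T
(¬S ↔ ¬R) ∨ (((Q → P) ↔ ¬U) ∨ P) = F ∨ T = T
Hence Statement 2 is true.

1 of the 2 statements is true (Statement 2).

1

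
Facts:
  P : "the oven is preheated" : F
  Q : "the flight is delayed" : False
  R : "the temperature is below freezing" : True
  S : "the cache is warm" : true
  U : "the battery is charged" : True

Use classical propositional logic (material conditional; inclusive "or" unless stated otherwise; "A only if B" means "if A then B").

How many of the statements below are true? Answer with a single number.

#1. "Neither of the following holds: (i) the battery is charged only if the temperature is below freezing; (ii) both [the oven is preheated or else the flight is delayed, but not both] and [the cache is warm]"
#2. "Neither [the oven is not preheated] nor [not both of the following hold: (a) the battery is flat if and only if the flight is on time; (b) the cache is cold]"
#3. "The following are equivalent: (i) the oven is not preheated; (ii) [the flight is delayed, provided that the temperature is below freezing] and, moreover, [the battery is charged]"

0

#1: Parsed as (U -> R) nor ((P xor Q) and S)

U -> R = True -> True = True
P xor Q = False xor False = False
(P xor Q) and S = False and True = False
(U -> R) nor ((P xor Q) and S) = True nor False = False
So #1 is false.

#2: This is not P nor ((not U iff not Q) nand not S).

not P = not False = True
not U = not True = False
not Q = not False = True
not U iff not Q = False iff True = False
not S = not True = False
(not U iff not Q) nand not S = False nand False = True
not P nor ((not U iff not Q) nand not S) = True nor True = False
Hence #2 is false.

#3: In symbols: not P iff ((R -> Q) and U)

not P = not False = True
R -> Q = True -> False = False
(R -> Q) and U = False and True = False
not P iff ((R -> Q) and U) = True iff False = False
Thus #3 is false.

True statements: 0 (none).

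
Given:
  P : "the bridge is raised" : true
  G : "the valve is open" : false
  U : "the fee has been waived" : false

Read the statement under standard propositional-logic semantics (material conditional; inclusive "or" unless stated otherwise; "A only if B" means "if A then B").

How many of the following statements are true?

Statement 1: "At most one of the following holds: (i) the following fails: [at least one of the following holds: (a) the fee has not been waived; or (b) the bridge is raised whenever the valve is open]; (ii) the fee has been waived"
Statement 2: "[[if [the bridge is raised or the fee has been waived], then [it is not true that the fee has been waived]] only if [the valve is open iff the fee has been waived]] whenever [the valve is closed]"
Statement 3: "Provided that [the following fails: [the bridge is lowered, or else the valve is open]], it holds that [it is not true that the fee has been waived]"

3

Statement 1: Formalization: not (not U or (G -> P)) nand U

not U = not False = True
G -> P = False -> True = True
not U or (G -> P) = True or True = True
not (not U or (G -> P)) = not True = False
not (not U or (G -> P)) nand U = False nand False = True
So Statement 1 is true.

Statement 2: This is not G -> (((P or U) -> not U) -> (G iff U)).

not G = not False = True
P or U = True or False = True
not U = not False = True
(P or U) -> not U = True -> True = True
G iff U = False iff False = True
((P or U) -> not U) -> (G iff U) = True -> True = True
not G -> (((P or U) -> not U) -> (G iff U)) = True -> True = True
So Statement 2 is true.

Statement 3: Formalization: not (not P or G) -> not U

not P = not True = False
not P or G = False or False = False
not (not P or G) = not False = True
not U = not False = True
not (not P or G) -> not U = True -> True = True
Thus Statement 3 is true.

3 of the 3 statements are true (Statement 1, Statement 2, Statement 3).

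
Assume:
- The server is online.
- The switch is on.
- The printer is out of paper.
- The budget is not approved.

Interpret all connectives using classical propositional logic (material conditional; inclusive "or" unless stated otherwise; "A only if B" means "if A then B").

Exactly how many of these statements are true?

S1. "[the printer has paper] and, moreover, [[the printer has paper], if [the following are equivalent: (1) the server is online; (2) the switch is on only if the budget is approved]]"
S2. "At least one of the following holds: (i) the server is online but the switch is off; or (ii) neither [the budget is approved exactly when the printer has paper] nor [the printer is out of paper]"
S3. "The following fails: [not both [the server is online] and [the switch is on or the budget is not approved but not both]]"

Let R = "the printer has paper" (F), P = "the server is online" (T), Q = "the switch is on" (T), S = "the budget is approved" (F).

S1: This is R ∧ ((P ↔ (Q → S)) → R).

Q → S = T → F = F
P ↔ (Q → S) = T ↔ F = F
(P ↔ (Q → S)) → R = F → F = T
R ∧ ((P ↔ (Q → S)) → R) = F ∧ T = F
Hence S1 is false.

S2: Formalization: (P ∧ ¬Q) ∨ ((S ↔ R) ↓ ¬R)

¬Q = ¬T = F
P ∧ ¬Q = T ∧ F = F
S ↔ R = F ↔ F = T
¬R = ¬F = T
(S ↔ R) ↓ ¬R = T ↓ T = F
(P ∧ ¬Q) ∨ ((S ↔ R) ↓ ¬R) = F ∨ F = F
Hence S2 is false.

S3: Formalization: ¬(P ↑ (Q ⊕ ¬S))

¬S = ¬F = T
Q ⊕ ¬S = T ⊕ T = F
P ↑ (Q ⊕ ¬S) = T ↑ F = T
¬(P ↑ (Q ⊕ ¬S)) = ¬T = F
So S3 is false.

0 of the 3 statements are true (none).

0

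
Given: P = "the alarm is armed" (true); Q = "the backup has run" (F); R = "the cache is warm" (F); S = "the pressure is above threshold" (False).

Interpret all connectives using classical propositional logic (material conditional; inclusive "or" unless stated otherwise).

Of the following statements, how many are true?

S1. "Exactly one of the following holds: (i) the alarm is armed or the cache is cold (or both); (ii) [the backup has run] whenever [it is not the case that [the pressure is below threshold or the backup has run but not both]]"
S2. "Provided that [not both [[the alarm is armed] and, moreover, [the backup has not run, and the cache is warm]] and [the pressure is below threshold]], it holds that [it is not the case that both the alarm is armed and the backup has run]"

S1: Parsed as (P or not R) xor (not (not S xor Q) -> Q)

not R = not False = True
P or not R = True or True = True
not S = not False = True
not S xor Q = True xor False = True
not (not S xor Q) = not True = False
not (not S xor Q) -> Q = False -> False = True
(P or not R) xor (not (not S xor Q) -> Q) = True xor True = False
So S1 is false.

S2: Formalization: ((P and (not Q and R)) nand not S) -> (P nand Q)

not Q = not False = True
not Q and R = True and False = False
P and (not Q and R) = True and False = False
not S = not False = True
(P and (not Q and R)) nand not S = False nand True = True
P nand Q = True nand False = True
((P and (not Q and R)) nand not S) -> (P nand Q) = True -> True = True
So S2 is true.

1 of the 2 statements is true.

1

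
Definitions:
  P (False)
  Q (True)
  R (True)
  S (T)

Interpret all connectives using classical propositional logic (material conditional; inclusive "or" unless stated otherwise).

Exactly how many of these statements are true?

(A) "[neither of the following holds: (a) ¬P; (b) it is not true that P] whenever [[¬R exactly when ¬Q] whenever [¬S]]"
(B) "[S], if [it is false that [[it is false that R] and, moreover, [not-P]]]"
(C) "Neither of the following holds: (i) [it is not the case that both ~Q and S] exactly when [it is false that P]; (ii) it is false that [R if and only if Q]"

(A): Formalization: (¬S → (¬R ↔ ¬Q)) → (¬P ↓ ¬P)

¬S = ¬T = F
¬R = ¬T = F
¬Q = ¬T = F
¬R ↔ ¬Q = F ↔ F = T
¬S → (¬R ↔ ¬Q) = F → T = T
¬P = ¬F = T
¬P = ¬F = T
¬P ↓ ¬P = T ↓ T = F
(¬S → (¬R ↔ ¬Q)) → (¬P ↓ ¬P) = T → F = F
Hence (A) is false.

(B): In symbols: ¬(¬R ∧ ¬P) → S

¬R = ¬T = F
¬P = ¬F = T
¬R ∧ ¬P = F ∧ T = F
¬(¬R ∧ ¬P) = ¬F = T
¬(¬R ∧ ¬P) → S = T → T = T
Thus (B) is true.

(C): This is ((¬Q ↑ S) ↔ ¬P) ↓ ¬(R ↔ Q).

¬Q = ¬T = F
¬Q ↑ S = F ↑ T = T
¬P = ¬F = T
(¬Q ↑ S) ↔ ¬P = T ↔ T = T
R ↔ Q = T ↔ T = T
¬(R ↔ Q) = ¬T = F
((¬Q ↑ S) ↔ ¬P) ↓ ¬(R ↔ Q) = T ↓ F = F
So (C) is false.

True statements: 1.

1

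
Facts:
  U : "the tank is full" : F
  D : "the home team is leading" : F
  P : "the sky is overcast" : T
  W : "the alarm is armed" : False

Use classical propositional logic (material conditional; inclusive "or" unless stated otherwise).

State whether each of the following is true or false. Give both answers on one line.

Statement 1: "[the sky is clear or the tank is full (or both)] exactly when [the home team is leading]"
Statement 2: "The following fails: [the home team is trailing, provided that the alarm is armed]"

Statement 1: In symbols: (~P | U) <-> D

~P = ~T = F
~P | U = F | F = F
(~P | U) <-> D = F <-> F = T
Thus Statement 1 is true.

Statement 2: This is ~(W -> ~D).

~D = ~F = T
W -> ~D = F -> T = T
~(W -> ~D) = ~T = F
Hence Statement 2 is false.

Statement 1 T / Statement 2 F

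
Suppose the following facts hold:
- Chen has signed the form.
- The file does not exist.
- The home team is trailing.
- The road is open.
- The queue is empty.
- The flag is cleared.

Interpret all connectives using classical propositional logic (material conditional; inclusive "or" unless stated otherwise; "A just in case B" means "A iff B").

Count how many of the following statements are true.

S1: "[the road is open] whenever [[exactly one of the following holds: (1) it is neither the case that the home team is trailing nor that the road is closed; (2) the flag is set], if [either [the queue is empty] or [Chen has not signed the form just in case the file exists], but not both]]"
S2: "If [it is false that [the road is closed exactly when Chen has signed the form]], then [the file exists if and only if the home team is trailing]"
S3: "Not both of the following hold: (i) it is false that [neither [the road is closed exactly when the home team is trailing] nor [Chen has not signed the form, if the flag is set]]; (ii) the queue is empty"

Let U = "the queue is empty" (True), P = "Chen has signed the form" (True), Q = "the file exists" (False), R = "the home team is leading" (False), S = "the road is closed" (False), V = "the flag is set" (False).

S1: This is ((U xor (not P iff Q)) -> ((not R nor S) xor V)) -> not S.

not P = not True = False
not P iff Q = False iff False = True
U xor (not P iff Q) = True xor True = False
not R = not False = True
not R nor S = True nor False = False
(not R nor S) xor V = False xor False = False
(U xor (not P iff Q)) -> ((not R nor S) xor V) = False -> False = True
not S = not False = True
((U xor (not P iff Q)) -> ((not R nor S) xor V)) -> not S = True -> True = True
So S1 is true.

S2: Formalization: not (S iff P) -> (Q iff not R)

S iff P = False iff True = False
not (S iff P) = not False = True
not R = not False = True
Q iff not R = False iff True = False
not (S iff P) -> (Q iff not R) = True -> False = False
Hence S2 is false.

S3: In symbols: not ((S iff not R) nor (V -> not P)) nand U

not R = not False = True
S iff not R = False iff True = False
not P = not True = False
V -> not P = False -> False = True
(S iff not R) nor (V -> not P) = False nor True = False
not ((S iff not R) nor (V -> not P)) = not False = True
not ((S iff not R) nor (V -> not P)) nand U = True nand True = False
Thus S3 is false.

Count: 1.

1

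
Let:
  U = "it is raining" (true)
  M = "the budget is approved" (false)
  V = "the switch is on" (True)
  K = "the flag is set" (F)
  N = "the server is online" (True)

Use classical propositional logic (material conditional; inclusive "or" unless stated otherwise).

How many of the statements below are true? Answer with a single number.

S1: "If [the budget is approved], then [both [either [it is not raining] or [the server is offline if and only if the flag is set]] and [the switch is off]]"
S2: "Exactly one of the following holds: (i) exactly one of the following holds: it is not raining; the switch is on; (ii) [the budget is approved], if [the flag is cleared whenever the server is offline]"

2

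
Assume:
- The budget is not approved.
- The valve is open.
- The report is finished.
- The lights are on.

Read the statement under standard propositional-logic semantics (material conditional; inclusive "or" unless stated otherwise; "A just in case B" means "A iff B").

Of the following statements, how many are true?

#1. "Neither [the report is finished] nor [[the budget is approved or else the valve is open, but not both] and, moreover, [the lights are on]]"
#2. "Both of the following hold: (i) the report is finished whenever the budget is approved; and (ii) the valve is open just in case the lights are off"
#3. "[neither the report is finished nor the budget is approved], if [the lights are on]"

Let S = "the report is finished" (T), M = "the budget is approved" (F), N = "the valve is open" (T), W = "the lights are on" (T).

#1: Parsed as S ↓ ((M ⊕ N) ∧ W)

M ⊕ N = F ⊕ T = T
(M ⊕ N) ∧ W = T ∧ T = T
S ↓ ((M ⊕ N) ∧ W) = T ↓ T = F
Hence #1 is false.

#2: Formalization: (M → S) ∧ (N ↔ ¬W)

M → S = F → T = T
¬W = ¬T = F
N ↔ ¬W = T ↔ F = F
(M → S) ∧ (N ↔ ¬W) = T ∧ F = F
Thus #2 is false.

#3: Formalization: W → (S ↓ M)

S ↓ M = T ↓ F = F
W → (S ↓ M) = T → F = F
So #3 is false.

0 of the 3 statements are true (none).

0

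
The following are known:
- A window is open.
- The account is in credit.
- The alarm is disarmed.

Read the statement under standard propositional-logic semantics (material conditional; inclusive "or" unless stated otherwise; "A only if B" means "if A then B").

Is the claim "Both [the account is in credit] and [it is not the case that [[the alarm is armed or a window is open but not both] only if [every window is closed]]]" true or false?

true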